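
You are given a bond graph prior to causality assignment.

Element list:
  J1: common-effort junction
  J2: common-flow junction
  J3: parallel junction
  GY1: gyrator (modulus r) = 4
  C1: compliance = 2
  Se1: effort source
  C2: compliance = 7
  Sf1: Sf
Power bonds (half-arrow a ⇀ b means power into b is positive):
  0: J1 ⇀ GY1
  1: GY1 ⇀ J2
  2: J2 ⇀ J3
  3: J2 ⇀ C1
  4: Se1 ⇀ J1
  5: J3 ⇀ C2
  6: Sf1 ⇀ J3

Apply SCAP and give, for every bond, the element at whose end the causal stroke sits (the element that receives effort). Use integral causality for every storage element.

bond 4 →J1  (Se1: effort source, stroke at far end)
bond 6 →Sf1  (source Sf1 imposes f)
bond 0 →GY1  (J1 effort already set via bond 4)
bond 1 →GY1  (GY1: gyrator matches bond 0)
bond 2 →J2  (J2: bond 1 brought flow, rest push out)
bond 3 →J2  (common-f at J2 fixed by 1)
bond 5 →J3  (only one effort-in slot at J3)

b0 stroke→GY1
b1 stroke→GY1
b2 stroke→J2
b3 stroke→J2
b4 stroke→J1
b5 stroke→J3
b6 stroke→Sf1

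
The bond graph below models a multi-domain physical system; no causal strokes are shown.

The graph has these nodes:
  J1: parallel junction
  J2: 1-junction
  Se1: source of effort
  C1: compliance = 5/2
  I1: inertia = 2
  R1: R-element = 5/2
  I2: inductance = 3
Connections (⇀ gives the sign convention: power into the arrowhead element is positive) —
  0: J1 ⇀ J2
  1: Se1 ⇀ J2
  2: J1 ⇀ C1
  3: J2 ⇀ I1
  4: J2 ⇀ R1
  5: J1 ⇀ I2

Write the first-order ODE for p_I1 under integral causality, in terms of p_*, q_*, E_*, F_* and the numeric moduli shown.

dp_I1/dt = E_Se1 - 5*p_I1/4 + 2*q_C1/5

bond 1 stroke→J2  (Se1 (Se) sets effort on bond)
bond 2 stroke→J1  (C1 integral (e out))
bond 0 stroke→J2  (common-e at J1 fixed by 2)
bond 5 stroke→I2  (J1 effort already set via bond 2)
bond 3 stroke→I1  (prefer integral on I1)
bond 4 stroke→J2  (1-jn J2 has f-setter on 3)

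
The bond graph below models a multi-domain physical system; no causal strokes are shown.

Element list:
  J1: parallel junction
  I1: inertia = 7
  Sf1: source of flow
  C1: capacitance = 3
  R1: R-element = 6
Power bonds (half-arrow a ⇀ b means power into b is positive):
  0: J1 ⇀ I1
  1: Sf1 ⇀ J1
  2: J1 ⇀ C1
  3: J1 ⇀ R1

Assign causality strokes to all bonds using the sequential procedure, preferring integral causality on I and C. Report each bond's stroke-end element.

bond 0 stroke at I1
bond 1 stroke at Sf1
bond 2 stroke at J1
bond 3 stroke at R1

b1 stroke→Sf1  (Sf1 (Sf) sets flow on bond)
b0 stroke→I1  (I1: I, integral causality)
b2 stroke→J1  (C1: C, integral causality)
b3 stroke→R1  (J1 effort already set via bond 2)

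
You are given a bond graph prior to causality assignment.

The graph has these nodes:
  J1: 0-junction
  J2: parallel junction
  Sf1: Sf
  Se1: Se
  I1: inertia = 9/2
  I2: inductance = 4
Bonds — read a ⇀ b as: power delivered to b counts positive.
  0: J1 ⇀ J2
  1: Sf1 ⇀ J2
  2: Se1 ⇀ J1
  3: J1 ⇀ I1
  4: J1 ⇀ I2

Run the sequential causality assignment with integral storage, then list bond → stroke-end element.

β1 stroke at Sf1  (Sf1 fixes flow; stroke at Sf1)
β2 stroke at J1  (source Se1 imposes e)
β0 stroke at J2  (common-e at J1 fixed by 2)
β3 stroke at I1  (common-e at J1 fixed by 2)
β4 stroke at I2  (J1 effort already set via bond 2)

b0 stroke at J2
b1 stroke at Sf1
b2 stroke at J1
b3 stroke at I1
b4 stroke at I2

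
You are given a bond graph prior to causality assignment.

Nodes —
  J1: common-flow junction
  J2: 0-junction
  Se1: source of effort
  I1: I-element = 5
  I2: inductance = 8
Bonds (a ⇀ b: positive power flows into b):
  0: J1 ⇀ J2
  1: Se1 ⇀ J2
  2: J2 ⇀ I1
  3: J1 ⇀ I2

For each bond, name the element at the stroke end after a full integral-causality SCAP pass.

b1 |J2  (Se1: effort source, stroke at far end)
b0 |J1  (J2 effort already set via bond 1)
b2 |I1  (J2 effort already set via bond 1)
b3 |I2  (closing 1-jn rule on J1)

β0 stroke→J1
β1 stroke→J2
β2 stroke→I1
β3 stroke→I2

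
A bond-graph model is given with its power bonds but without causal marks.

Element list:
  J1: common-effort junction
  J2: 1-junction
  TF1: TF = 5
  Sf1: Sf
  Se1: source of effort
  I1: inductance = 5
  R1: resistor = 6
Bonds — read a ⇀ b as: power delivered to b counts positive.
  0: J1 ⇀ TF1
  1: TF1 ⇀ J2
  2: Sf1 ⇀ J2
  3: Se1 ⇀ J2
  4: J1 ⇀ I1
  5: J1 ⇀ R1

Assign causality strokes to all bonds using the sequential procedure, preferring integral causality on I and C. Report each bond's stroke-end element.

bond 0 stroke at TF1
bond 1 stroke at J2
bond 2 stroke at Sf1
bond 3 stroke at J2
bond 4 stroke at I1
bond 5 stroke at J1

bond 2 stroke at Sf1  (source Sf1 imposes f)
bond 3 stroke at J2  (Se1 fixes effort; stroke away)
bond 1 stroke at J2  (J2 flow already set via bond 2)
bond 0 stroke at TF1  (through TF1, causality passes straight; one stroke at TF1)
bond 4 stroke at I1  (I1 integral (f out))
bond 5 stroke at J1  (J1 needs exactly one e-in)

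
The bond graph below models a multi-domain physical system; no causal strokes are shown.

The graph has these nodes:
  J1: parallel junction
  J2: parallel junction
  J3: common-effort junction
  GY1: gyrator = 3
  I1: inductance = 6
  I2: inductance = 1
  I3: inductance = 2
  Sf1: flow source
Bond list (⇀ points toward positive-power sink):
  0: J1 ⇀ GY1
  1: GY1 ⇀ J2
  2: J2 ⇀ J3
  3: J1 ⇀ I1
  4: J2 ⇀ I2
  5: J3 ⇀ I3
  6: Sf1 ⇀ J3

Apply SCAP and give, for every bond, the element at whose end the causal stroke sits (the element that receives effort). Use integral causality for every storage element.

b0 |J1
b1 |J2
b2 |J3
b3 |I1
b4 |I2
b5 |I3
b6 |Sf1

b6 |Sf1  (Sf1: flow source, stroke at near end)
b3 |I1  (I1 integral (f out))
b0 |J1  (J1 needs exactly one e-in)
b1 |J2  (GY1 both-in/both-out from 0)
b2 |J3  (common-e at J2 fixed by 1)
b4 |I2  (J2 effort already set via bond 1)
b5 |I3  (J3 effort already set via bond 2)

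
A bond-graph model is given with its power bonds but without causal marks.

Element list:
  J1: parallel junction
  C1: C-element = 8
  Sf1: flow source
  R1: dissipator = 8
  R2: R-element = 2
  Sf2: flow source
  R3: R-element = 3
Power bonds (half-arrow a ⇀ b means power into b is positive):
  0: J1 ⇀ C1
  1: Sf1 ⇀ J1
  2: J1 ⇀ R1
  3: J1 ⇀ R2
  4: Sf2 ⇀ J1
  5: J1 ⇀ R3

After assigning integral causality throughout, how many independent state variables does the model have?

bond 1 |Sf1  (source Sf1 imposes f)
bond 4 |Sf2  (Sf2 (Sf) sets flow on bond)
bond 0 |J1  (prefer integral on C1)
bond 2 |R1  (J1 effort already set via bond 0)
bond 3 |R2  (0-jn J1 has e-setter on 0)
bond 5 |R3  (J1: bond 0 brought effort, rest push out)

1  (C1 all integral)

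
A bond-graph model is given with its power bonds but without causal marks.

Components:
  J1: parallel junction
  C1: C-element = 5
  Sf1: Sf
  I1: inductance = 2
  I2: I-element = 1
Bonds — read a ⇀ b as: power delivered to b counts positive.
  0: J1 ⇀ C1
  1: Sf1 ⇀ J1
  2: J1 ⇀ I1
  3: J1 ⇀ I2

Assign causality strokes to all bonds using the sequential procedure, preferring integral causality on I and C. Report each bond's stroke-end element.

bond 0 |J1
bond 1 |Sf1
bond 2 |I1
bond 3 |I2

β1 stroke at Sf1  (Sf1 fixes flow; stroke at Sf1)
β0 stroke at J1  (C1: C, integral causality)
β2 stroke at I1  (common-e at J1 fixed by 0)
β3 stroke at I2  (common-e at J1 fixed by 0)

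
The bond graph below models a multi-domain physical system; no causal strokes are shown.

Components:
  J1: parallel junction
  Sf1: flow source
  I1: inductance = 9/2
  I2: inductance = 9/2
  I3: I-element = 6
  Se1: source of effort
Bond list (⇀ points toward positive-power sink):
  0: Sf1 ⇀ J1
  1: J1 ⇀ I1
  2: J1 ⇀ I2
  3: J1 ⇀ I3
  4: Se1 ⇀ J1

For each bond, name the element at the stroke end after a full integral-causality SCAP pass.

β0 stroke at Sf1
β1 stroke at I1
β2 stroke at I2
β3 stroke at I3
β4 stroke at J1

b0 stroke→Sf1  (Sf1 (Sf) sets flow on bond)
b4 stroke→J1  (Se1 (Se) sets effort on bond)
b1 stroke→I1  (J1 effort already set via bond 4)
b2 stroke→I2  (common-e at J1 fixed by 4)
b3 stroke→I3  (J1: bond 4 brought effort, rest push out)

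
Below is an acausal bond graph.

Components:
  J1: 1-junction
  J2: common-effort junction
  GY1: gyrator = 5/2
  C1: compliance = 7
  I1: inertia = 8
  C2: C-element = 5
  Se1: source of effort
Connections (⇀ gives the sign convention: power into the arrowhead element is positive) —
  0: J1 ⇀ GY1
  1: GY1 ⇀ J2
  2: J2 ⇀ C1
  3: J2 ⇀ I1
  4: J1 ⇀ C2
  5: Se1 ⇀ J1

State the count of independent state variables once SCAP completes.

3  (C1, C2, I1 all integral)

β5 stroke at J1  (source Se1 imposes e)
β2 stroke at J2  (prefer integral on C1)
β1 stroke at GY1  (common-e at J2 fixed by 2)
β3 stroke at I1  (0-jn J2 has e-setter on 2)
β0 stroke at GY1  (through GY1, causality inverts; strokes same side of GY1)
β4 stroke at J1  (J1: bond 0 brought flow, rest push out)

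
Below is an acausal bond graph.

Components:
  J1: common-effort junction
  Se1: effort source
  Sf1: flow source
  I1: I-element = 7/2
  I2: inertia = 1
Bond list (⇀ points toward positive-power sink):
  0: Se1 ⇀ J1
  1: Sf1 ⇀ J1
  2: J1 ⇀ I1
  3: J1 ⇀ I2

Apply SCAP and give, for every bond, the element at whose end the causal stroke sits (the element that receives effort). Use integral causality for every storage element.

bond 0 stroke at J1
bond 1 stroke at Sf1
bond 2 stroke at I1
bond 3 stroke at I2

b0 |J1  (Se1 fixes effort; stroke away)
b1 |Sf1  (Sf1 (Sf) sets flow on bond)
b2 |I1  (J1 effort already set via bond 0)
b3 |I2  (0-jn J1 has e-setter on 0)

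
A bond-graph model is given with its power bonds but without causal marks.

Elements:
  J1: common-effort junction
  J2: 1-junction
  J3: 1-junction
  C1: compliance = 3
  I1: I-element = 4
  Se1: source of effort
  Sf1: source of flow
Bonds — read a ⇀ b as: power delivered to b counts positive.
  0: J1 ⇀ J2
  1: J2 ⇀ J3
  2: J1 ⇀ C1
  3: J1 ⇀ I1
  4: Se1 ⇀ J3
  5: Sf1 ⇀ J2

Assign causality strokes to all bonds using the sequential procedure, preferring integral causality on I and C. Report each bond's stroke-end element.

#0 stroke→J2
#1 stroke→J2
#2 stroke→J1
#3 stroke→I1
#4 stroke→J3
#5 stroke→Sf1

#4 →J3  (source Se1 imposes e)
#5 →Sf1  (Sf1: flow source, stroke at near end)
#0 →J2  (J2 flow already set via bond 5)
#1 →J2  (common-f at J2 fixed by 5)
#2 →J1  (C1 integral (e out))
#3 →I1  (J1 effort already set via bond 2)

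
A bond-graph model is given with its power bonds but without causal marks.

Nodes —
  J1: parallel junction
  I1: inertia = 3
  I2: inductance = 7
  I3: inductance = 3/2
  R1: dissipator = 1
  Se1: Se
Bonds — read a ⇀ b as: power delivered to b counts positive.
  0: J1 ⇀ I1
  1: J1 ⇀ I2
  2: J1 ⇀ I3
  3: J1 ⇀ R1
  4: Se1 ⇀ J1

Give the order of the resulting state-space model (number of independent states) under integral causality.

β4 stroke→J1  (source Se1 imposes e)
β0 stroke→I1  (J1 effort already set via bond 4)
β1 stroke→I2  (common-e at J1 fixed by 4)
β2 stroke→I3  (J1: bond 4 brought effort, rest push out)
β3 stroke→R1  (J1: bond 4 brought effort, rest push out)

3  (I1, I2, I3 all integral)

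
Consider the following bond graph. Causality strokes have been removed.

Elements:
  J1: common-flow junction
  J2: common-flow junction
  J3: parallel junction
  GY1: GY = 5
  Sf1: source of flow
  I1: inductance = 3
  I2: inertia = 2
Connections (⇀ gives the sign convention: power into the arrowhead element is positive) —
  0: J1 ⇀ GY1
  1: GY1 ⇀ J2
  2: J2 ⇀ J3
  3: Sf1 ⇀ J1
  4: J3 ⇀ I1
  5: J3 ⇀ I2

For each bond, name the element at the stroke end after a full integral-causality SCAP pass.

β0 stroke→J1
β1 stroke→J2
β2 stroke→J3
β3 stroke→Sf1
β4 stroke→I1
β5 stroke→I2

bond 3 |Sf1  (Sf1 fixes flow; stroke at Sf1)
bond 0 |J1  (1-jn J1 has f-setter on 3)
bond 1 |J2  (through GY1, causality inverts; strokes same side of GY1)
bond 2 |J3  (J2: last free bond brings flow in)
bond 4 |I1  (common-e at J3 fixed by 2)
bond 5 |I2  (common-e at J3 fixed by 2)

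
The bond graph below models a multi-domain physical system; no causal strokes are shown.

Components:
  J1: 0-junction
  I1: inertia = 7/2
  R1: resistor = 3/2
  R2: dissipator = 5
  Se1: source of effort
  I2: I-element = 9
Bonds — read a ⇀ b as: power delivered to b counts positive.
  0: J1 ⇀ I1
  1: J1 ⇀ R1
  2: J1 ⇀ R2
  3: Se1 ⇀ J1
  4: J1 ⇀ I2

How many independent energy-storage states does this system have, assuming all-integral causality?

#3 stroke→J1  (Se1: effort source, stroke at far end)
#0 stroke→I1  (J1 effort already set via bond 3)
#1 stroke→R1  (J1: bond 3 brought effort, rest push out)
#2 stroke→R2  (J1 effort already set via bond 3)
#4 stroke→I2  (0-jn J1 has e-setter on 3)

2  (I1, I2 all integral)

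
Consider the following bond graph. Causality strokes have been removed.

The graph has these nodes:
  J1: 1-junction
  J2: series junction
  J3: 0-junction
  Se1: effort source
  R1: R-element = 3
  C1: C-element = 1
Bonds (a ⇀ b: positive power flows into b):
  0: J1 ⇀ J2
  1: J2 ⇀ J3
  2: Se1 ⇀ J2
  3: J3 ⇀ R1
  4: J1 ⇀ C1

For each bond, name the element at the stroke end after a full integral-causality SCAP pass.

bond 2 stroke→J2  (Se1: effort source, stroke at far end)
bond 4 stroke→J1  (prefer integral on C1)
bond 0 stroke→J2  (closing 1-jn rule on J1)
bond 1 stroke→J3  (only one flow-in slot at J2)
bond 3 stroke→R1  (J3 effort already set via bond 1)

b0 stroke at J2
b1 stroke at J3
b2 stroke at J2
b3 stroke at R1
b4 stroke at J1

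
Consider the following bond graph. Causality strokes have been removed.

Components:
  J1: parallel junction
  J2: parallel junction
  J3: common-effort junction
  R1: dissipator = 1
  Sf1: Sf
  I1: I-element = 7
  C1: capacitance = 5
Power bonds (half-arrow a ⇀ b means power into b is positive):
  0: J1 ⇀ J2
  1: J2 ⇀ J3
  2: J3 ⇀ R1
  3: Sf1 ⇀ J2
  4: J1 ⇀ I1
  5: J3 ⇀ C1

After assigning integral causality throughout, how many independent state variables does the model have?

2  (C1, I1 all integral)

#3 stroke at Sf1  (Sf1: flow source, stroke at near end)
#4 stroke at I1  (prefer integral on I1)
#0 stroke at J1  (J1 needs exactly one e-in)
#1 stroke at J2  (J2: last free bond brings effort in)
#5 stroke at J3  (prefer integral on C1)
#2 stroke at R1  (common-e at J3 fixed by 5)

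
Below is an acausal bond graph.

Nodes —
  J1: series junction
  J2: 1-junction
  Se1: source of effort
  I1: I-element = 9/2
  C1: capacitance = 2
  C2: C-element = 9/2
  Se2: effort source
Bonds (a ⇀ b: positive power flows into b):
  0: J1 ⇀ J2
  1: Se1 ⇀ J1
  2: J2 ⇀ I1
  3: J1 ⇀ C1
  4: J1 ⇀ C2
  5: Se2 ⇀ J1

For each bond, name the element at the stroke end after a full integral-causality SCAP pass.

β0 →J2
β1 →J1
β2 →I1
β3 →J1
β4 →J1
β5 →J1

#1 |J1  (Se1: effort source, stroke at far end)
#5 |J1  (Se2 fixes effort; stroke away)
#2 |I1  (I1: I, integral causality)
#0 |J2  (1-jn J2 has f-setter on 2)
#3 |J1  (1-jn J1 has f-setter on 0)
#4 |J1  (common-f at J1 fixed by 0)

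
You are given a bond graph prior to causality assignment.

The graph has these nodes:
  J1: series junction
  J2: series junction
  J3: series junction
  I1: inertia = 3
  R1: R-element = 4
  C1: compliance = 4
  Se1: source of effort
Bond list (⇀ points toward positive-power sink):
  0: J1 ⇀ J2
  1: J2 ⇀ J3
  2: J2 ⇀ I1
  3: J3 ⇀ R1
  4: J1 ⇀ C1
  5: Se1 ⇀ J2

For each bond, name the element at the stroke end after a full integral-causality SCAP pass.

β0 →J2
β1 →J2
β2 →I1
β3 →J3
β4 →J1
β5 →J2

b5 stroke at J2  (Se1 fixes effort; stroke away)
b2 stroke at I1  (I1 outputs flow p/I1)
b0 stroke at J2  (1-jn J2 has f-setter on 2)
b1 stroke at J2  (1-jn J2 has f-setter on 2)
b3 stroke at J3  (J3: bond 1 brought flow, rest push out)
b4 stroke at J1  (J1: bond 0 brought flow, rest push out)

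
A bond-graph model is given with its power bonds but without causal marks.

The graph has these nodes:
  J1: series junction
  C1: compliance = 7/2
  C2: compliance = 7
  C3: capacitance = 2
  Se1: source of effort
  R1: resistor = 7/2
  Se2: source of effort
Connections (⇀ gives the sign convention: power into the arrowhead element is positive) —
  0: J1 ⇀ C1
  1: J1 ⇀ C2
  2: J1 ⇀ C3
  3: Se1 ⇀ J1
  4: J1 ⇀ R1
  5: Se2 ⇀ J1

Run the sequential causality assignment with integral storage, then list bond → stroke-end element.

#3 →J1  (Se1 fixes effort; stroke away)
#5 →J1  (source Se2 imposes e)
#0 →J1  (C1: C, integral causality)
#1 →J1  (C2 outputs effort q/C2)
#2 →J1  (C3 integral (e out))
#4 →R1  (closing 1-jn rule on J1)

bond 0 stroke at J1
bond 1 stroke at J1
bond 2 stroke at J1
bond 3 stroke at J1
bond 4 stroke at R1
bond 5 stroke at J1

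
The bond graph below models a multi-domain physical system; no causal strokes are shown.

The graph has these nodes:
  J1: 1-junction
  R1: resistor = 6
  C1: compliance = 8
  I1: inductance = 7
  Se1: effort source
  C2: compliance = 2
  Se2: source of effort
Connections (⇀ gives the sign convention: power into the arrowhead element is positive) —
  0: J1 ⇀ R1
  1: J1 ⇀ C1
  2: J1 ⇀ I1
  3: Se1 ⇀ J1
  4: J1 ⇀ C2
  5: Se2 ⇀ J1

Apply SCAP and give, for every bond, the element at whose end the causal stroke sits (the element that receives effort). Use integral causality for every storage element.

β3 stroke→J1  (Se1 fixes effort; stroke away)
β5 stroke→J1  (Se2 (Se) sets effort on bond)
β1 stroke→J1  (prefer integral on C1)
β2 stroke→I1  (I1: I, integral causality)
β0 stroke→J1  (J1: bond 2 brought flow, rest push out)
β4 stroke→J1  (common-f at J1 fixed by 2)

bond 0 →J1
bond 1 →J1
bond 2 →I1
bond 3 →J1
bond 4 →J1
bond 5 →J1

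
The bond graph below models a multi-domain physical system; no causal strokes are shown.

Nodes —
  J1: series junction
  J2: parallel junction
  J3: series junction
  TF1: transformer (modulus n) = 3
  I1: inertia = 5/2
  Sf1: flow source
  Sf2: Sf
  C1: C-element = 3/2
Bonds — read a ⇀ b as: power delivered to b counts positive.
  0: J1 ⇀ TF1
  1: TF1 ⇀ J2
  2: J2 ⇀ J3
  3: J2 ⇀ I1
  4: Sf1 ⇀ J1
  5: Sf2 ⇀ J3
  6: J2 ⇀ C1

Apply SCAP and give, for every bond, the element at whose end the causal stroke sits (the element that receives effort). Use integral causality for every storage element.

bond 0 stroke at J1
bond 1 stroke at TF1
bond 2 stroke at J3
bond 3 stroke at I1
bond 4 stroke at Sf1
bond 5 stroke at Sf2
bond 6 stroke at J2

#4 →Sf1  (source Sf1 imposes f)
#5 →Sf2  (Sf2: flow source, stroke at near end)
#0 →J1  (J1 flow already set via bond 4)
#2 →J3  (J3: bond 5 brought flow, rest push out)
#1 →TF1  (TF1 one-in-one-out from 0)
#3 →I1  (I1 integral (f out))
#6 →J2  (J2 needs exactly one e-in)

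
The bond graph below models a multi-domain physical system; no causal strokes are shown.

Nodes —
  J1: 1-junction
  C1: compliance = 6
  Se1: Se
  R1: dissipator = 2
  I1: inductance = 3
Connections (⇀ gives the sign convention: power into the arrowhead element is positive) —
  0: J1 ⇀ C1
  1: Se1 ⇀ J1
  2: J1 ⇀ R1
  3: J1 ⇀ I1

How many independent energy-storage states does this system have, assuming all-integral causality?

bond 1 |J1  (Se1: effort source, stroke at far end)
bond 0 |J1  (C1 outputs effort q/C1)
bond 3 |I1  (I1 integral (f out))
bond 2 |J1  (common-f at J1 fixed by 3)

2  (C1, I1 all integral)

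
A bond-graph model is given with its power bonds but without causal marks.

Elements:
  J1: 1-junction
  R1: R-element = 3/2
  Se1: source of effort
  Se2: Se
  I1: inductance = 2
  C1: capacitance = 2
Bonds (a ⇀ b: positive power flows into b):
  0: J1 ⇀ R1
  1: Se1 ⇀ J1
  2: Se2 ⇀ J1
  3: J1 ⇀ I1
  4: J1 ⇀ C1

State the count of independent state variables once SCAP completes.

bond 1 |J1  (Se1: effort source, stroke at far end)
bond 2 |J1  (Se2 fixes effort; stroke away)
bond 3 |I1  (I1 integral (f out))
bond 0 |J1  (common-f at J1 fixed by 3)
bond 4 |J1  (J1: bond 3 brought flow, rest push out)

2  (C1, I1 all integral)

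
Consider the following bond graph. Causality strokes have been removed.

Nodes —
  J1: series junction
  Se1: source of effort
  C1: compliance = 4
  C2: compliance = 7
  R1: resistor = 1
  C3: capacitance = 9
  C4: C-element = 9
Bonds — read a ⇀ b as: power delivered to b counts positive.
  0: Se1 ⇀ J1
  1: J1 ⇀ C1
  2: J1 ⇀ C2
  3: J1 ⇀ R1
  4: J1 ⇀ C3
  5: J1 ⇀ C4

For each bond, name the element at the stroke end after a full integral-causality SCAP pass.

β0 |J1
β1 |J1
β2 |J1
β3 |R1
β4 |J1
β5 |J1

β0 |J1  (Se1 fixes effort; stroke away)
β1 |J1  (C1: C, integral causality)
β2 |J1  (C2 integral (e out))
β4 |J1  (prefer integral on C3)
β5 |J1  (C4: C, integral causality)
β3 |R1  (J1: last free bond brings flow in)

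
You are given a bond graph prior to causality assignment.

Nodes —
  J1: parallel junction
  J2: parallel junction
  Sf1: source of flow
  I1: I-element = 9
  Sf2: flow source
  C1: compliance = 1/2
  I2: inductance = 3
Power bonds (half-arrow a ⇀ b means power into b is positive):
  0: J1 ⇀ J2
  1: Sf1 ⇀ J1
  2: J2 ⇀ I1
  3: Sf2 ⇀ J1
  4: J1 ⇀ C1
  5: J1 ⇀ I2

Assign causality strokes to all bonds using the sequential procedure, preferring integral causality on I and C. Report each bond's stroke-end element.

β1 stroke at Sf1  (Sf1 fixes flow; stroke at Sf1)
β3 stroke at Sf2  (Sf2 fixes flow; stroke at Sf2)
β2 stroke at I1  (I1 integral (f out))
β0 stroke at J2  (only one effort-in slot at J2)
β4 stroke at J1  (C1 integral (e out))
β5 stroke at I2  (0-jn J1 has e-setter on 4)

#0 stroke→J2
#1 stroke→Sf1
#2 stroke→I1
#3 stroke→Sf2
#4 stroke→J1
#5 stroke→I2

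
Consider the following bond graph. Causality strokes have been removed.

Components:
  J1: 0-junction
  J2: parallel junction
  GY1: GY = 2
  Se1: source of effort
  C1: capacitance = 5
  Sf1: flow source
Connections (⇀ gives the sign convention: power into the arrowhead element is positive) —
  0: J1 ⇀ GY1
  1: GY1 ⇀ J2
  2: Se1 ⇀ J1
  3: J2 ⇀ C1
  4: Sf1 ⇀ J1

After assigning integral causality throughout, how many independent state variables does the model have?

1  (C1 all integral)

bond 2 |J1  (Se1: effort source, stroke at far end)
bond 4 |Sf1  (Sf1: flow source, stroke at near end)
bond 0 |GY1  (0-jn J1 has e-setter on 2)
bond 1 |GY1  (through GY1, causality inverts; strokes same side of GY1)
bond 3 |J2  (only one effort-in slot at J2)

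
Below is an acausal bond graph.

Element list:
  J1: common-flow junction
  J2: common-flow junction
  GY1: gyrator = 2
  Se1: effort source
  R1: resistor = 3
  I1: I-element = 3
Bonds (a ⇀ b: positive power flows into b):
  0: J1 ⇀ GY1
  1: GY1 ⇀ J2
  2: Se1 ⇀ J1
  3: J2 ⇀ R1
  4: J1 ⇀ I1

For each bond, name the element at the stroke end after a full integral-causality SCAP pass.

b2 stroke at J1  (Se1: effort source, stroke at far end)
b4 stroke at I1  (I1 integral (f out))
b0 stroke at J1  (common-f at J1 fixed by 4)
b1 stroke at J2  (GY1 both-in/both-out from 0)
b3 stroke at R1  (J2: last free bond brings flow in)

#0 →J1
#1 →J2
#2 →J1
#3 →R1
#4 →I1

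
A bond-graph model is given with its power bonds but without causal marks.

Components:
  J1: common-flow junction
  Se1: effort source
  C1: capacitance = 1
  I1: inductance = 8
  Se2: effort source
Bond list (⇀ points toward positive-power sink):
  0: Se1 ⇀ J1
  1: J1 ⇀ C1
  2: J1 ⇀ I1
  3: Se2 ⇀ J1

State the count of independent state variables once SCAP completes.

bond 0 stroke→J1  (Se1 (Se) sets effort on bond)
bond 3 stroke→J1  (Se2: effort source, stroke at far end)
bond 1 stroke→J1  (prefer integral on C1)
bond 2 stroke→I1  (closing 1-jn rule on J1)

2  (C1, I1 all integral)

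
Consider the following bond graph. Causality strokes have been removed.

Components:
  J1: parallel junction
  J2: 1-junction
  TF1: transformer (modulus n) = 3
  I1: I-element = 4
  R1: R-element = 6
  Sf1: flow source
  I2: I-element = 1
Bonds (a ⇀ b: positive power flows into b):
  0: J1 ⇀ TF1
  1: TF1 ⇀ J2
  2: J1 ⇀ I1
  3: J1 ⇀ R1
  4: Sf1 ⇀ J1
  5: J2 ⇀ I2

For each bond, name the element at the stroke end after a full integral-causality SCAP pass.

#0 →TF1
#1 →J2
#2 →I1
#3 →J1
#4 →Sf1
#5 →I2

β4 stroke→Sf1  (Sf1 fixes flow; stroke at Sf1)
β2 stroke→I1  (I1 outputs flow p/I1)
β5 stroke→I2  (I2 outputs flow p/I2)
β1 stroke→J2  (1-jn J2 has f-setter on 5)
β0 stroke→TF1  (TF TF1: opposite of bond 1)
β3 stroke→J1  (only one effort-in slot at J1)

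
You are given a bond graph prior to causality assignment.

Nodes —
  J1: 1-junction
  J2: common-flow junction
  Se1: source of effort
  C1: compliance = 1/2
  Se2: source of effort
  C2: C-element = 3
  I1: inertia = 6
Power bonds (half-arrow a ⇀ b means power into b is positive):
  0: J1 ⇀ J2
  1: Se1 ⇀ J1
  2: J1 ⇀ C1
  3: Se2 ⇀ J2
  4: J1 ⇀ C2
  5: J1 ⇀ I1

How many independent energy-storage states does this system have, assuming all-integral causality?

β1 stroke→J1  (Se1 (Se) sets effort on bond)
β3 stroke→J2  (source Se2 imposes e)
β0 stroke→J1  (only one flow-in slot at J2)
β2 stroke→J1  (C1 outputs effort q/C1)
β4 stroke→J1  (C2: C, integral causality)
β5 stroke→I1  (only one flow-in slot at J1)

3  (C1, C2, I1 all integral)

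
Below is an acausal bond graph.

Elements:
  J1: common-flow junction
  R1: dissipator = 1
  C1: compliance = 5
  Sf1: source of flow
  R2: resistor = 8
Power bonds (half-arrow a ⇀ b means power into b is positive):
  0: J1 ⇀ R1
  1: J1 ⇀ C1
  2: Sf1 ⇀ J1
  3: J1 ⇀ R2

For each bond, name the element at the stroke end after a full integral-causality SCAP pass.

bond 0 |J1
bond 1 |J1
bond 2 |Sf1
bond 3 |J1

bond 2 →Sf1  (source Sf1 imposes f)
bond 0 →J1  (J1: bond 2 brought flow, rest push out)
bond 1 →J1  (J1: bond 2 brought flow, rest push out)
bond 3 →J1  (J1: bond 2 brought flow, rest push out)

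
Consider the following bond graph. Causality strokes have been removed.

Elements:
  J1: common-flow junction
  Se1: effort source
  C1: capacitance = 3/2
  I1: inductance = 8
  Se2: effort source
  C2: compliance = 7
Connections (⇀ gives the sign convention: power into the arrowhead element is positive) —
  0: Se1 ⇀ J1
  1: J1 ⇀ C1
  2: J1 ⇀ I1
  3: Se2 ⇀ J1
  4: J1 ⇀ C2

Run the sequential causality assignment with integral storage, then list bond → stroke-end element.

β0 stroke at J1
β1 stroke at J1
β2 stroke at I1
β3 stroke at J1
β4 stroke at J1

b0 |J1  (Se1 (Se) sets effort on bond)
b3 |J1  (Se2 fixes effort; stroke away)
b1 |J1  (C1: C, integral causality)
b2 |I1  (I1: I, integral causality)
b4 |J1  (J1 flow already set via bond 2)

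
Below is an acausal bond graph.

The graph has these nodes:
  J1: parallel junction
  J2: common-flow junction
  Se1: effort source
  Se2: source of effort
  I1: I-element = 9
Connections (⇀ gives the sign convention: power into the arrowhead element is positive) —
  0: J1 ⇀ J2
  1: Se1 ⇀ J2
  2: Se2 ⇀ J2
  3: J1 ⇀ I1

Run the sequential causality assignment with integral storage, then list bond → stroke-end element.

β0 stroke at J1
β1 stroke at J2
β2 stroke at J2
β3 stroke at I1

β1 stroke→J2  (Se1 (Se) sets effort on bond)
β2 stroke→J2  (source Se2 imposes e)
β0 stroke→J1  (only one flow-in slot at J2)
β3 stroke→I1  (J1: bond 0 brought effort, rest push out)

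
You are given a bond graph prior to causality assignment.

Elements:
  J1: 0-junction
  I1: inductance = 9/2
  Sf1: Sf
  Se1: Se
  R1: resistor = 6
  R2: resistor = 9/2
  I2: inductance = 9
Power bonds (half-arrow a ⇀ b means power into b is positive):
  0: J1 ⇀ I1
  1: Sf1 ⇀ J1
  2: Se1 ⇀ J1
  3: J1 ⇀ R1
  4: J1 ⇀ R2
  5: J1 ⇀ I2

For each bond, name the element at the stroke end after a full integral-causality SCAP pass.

bond 0 →I1
bond 1 →Sf1
bond 2 →J1
bond 3 →R1
bond 4 →R2
bond 5 →I2

#1 stroke at Sf1  (Sf1 fixes flow; stroke at Sf1)
#2 stroke at J1  (Se1 (Se) sets effort on bond)
#0 stroke at I1  (common-e at J1 fixed by 2)
#3 stroke at R1  (0-jn J1 has e-setter on 2)
#4 stroke at R2  (0-jn J1 has e-setter on 2)
#5 stroke at I2  (J1 effort already set via bond 2)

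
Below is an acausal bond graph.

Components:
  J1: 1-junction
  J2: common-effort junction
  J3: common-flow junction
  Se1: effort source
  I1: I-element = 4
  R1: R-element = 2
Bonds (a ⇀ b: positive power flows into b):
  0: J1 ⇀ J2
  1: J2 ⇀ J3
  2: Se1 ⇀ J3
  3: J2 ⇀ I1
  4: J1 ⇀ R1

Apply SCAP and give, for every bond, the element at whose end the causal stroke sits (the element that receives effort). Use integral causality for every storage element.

b2 stroke→J3  (Se1 (Se) sets effort on bond)
b1 stroke→J2  (only one flow-in slot at J3)
b0 stroke→J1  (J2: bond 1 brought effort, rest push out)
b3 stroke→I1  (0-jn J2 has e-setter on 1)
b4 stroke→R1  (only one flow-in slot at J1)

b0 stroke→J1
b1 stroke→J2
b2 stroke→J3
b3 stroke→I1
b4 stroke→R1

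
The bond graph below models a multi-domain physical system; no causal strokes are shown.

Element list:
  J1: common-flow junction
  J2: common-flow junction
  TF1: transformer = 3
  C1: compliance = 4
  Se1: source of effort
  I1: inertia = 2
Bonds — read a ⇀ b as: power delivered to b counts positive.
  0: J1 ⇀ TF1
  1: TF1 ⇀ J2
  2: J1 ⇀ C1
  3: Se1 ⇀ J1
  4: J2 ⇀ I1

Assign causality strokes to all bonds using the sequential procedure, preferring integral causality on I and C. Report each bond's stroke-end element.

β0 stroke at TF1
β1 stroke at J2
β2 stroke at J1
β3 stroke at J1
β4 stroke at I1

#3 →J1  (Se1 fixes effort; stroke away)
#2 →J1  (C1: C, integral causality)
#0 →TF1  (J1 needs exactly one f-in)
#1 →J2  (TF1 one-in-one-out from 0)
#4 →I1  (J2: last free bond brings flow in)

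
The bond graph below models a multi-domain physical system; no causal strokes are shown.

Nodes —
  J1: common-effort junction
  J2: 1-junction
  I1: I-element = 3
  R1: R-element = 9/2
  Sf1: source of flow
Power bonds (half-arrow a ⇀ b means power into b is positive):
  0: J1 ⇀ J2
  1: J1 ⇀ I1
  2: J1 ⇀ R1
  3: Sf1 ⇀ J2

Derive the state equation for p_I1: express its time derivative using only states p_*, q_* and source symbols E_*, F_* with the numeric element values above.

dp_I1/dt = -9*F_Sf1/2 - 3*p_I1/2

β3 stroke→Sf1  (Sf1 (Sf) sets flow on bond)
β0 stroke→J2  (1-jn J2 has f-setter on 3)
β1 stroke→I1  (I1 integral (f out))
β2 stroke→J1  (closing 0-jn rule on J1)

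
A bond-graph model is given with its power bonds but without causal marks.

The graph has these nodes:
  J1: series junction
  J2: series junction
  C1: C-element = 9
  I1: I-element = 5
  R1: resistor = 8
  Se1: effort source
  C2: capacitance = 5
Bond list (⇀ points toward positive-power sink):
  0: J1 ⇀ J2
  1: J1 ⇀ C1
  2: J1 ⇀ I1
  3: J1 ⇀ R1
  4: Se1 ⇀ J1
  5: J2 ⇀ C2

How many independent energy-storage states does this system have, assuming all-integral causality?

b4 |J1  (Se1 (Se) sets effort on bond)
b1 |J1  (C1: C, integral causality)
b2 |I1  (prefer integral on I1)
b0 |J1  (common-f at J1 fixed by 2)
b3 |J1  (1-jn J1 has f-setter on 2)
b5 |J2  (common-f at J2 fixed by 0)

3  (C1, C2, I1 all integral)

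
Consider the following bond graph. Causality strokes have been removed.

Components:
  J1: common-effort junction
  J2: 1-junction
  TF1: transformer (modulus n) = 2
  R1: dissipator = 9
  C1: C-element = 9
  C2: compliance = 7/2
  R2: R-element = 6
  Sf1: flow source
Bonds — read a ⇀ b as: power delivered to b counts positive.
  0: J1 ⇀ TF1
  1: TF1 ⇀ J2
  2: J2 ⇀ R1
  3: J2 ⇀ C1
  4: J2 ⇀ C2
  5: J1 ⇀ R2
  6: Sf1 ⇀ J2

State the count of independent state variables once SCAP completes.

β6 stroke→Sf1  (Sf1: flow source, stroke at near end)
β1 stroke→J2  (1-jn J2 has f-setter on 6)
β2 stroke→J2  (J2: bond 6 brought flow, rest push out)
β3 stroke→J2  (common-f at J2 fixed by 6)
β4 stroke→J2  (J2 flow already set via bond 6)
β0 stroke→TF1  (TF TF1: opposite of bond 1)
β5 stroke→J1  (J1: last free bond brings effort in)

2  (C1, C2 all integral)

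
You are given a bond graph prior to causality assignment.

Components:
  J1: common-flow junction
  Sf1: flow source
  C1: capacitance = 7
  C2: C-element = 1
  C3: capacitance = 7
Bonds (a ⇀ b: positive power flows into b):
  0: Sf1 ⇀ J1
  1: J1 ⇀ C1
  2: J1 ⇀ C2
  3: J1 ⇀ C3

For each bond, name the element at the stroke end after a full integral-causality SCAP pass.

b0 |Sf1
b1 |J1
b2 |J1
b3 |J1

#0 |Sf1  (source Sf1 imposes f)
#1 |J1  (1-jn J1 has f-setter on 0)
#2 |J1  (common-f at J1 fixed by 0)
#3 |J1  (common-f at J1 fixed by 0)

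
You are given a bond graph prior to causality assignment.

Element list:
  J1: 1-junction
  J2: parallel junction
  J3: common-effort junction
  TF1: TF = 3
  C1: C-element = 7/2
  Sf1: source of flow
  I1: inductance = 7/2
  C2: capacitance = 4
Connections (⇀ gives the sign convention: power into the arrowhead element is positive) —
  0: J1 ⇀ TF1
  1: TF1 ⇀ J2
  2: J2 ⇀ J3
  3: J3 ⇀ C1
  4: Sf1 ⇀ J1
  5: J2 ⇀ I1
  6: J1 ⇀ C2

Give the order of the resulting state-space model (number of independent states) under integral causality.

#4 stroke at Sf1  (Sf1 (Sf) sets flow on bond)
#0 stroke at J1  (J1 flow already set via bond 4)
#6 stroke at J1  (1-jn J1 has f-setter on 4)
#1 stroke at TF1  (TF TF1: opposite of bond 0)
#3 stroke at J3  (prefer integral on C1)
#2 stroke at J2  (J3: bond 3 brought effort, rest push out)
#5 stroke at I1  (J2: bond 2 brought effort, rest push out)

3  (C1, C2, I1 all integral)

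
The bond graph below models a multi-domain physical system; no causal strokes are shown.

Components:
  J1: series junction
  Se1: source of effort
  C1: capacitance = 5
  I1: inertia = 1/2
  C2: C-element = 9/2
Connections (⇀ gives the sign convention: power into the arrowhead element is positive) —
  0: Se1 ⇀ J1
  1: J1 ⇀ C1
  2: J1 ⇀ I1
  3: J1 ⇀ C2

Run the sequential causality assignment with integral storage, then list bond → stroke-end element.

bond 0 stroke→J1  (Se1: effort source, stroke at far end)
bond 1 stroke→J1  (C1 integral (e out))
bond 2 stroke→I1  (I1 integral (f out))
bond 3 stroke→J1  (J1: bond 2 brought flow, rest push out)

bond 0 stroke at J1
bond 1 stroke at J1
bond 2 stroke at I1
bond 3 stroke at J1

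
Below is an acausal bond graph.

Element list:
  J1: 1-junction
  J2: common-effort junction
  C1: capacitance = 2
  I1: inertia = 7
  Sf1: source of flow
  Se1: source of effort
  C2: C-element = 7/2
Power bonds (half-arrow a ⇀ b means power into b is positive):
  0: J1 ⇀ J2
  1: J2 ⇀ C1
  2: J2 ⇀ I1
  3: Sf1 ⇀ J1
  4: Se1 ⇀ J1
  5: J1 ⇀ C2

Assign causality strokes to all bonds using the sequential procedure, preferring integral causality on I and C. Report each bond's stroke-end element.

β0 stroke→J1
β1 stroke→J2
β2 stroke→I1
β3 stroke→Sf1
β4 stroke→J1
β5 stroke→J1

bond 3 →Sf1  (source Sf1 imposes f)
bond 4 →J1  (Se1: effort source, stroke at far end)
bond 0 →J1  (common-f at J1 fixed by 3)
bond 5 →J1  (J1: bond 3 brought flow, rest push out)
bond 1 →J2  (prefer integral on C1)
bond 2 →I1  (J2: bond 1 brought effort, rest push out)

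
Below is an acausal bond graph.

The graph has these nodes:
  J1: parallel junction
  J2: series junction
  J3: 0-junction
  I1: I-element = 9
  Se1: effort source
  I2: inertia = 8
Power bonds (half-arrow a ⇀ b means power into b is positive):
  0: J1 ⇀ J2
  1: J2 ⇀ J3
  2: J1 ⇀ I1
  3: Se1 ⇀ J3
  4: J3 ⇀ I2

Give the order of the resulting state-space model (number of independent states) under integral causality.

b3 →J3  (Se1 fixes effort; stroke away)
b1 →J2  (common-e at J3 fixed by 3)
b4 →I2  (0-jn J3 has e-setter on 3)
b0 →J1  (only one flow-in slot at J2)
b2 →I1  (0-jn J1 has e-setter on 0)

2  (I1, I2 all integral)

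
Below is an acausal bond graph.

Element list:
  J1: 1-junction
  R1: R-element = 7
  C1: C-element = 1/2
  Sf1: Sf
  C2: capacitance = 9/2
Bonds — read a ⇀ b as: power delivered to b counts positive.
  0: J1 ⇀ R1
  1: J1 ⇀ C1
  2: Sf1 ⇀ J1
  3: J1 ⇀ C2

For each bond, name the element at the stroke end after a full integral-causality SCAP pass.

#2 stroke at Sf1  (Sf1 (Sf) sets flow on bond)
#0 stroke at J1  (common-f at J1 fixed by 2)
#1 stroke at J1  (J1 flow already set via bond 2)
#3 stroke at J1  (J1 flow already set via bond 2)

β0 |J1
β1 |J1
β2 |Sf1
β3 |J1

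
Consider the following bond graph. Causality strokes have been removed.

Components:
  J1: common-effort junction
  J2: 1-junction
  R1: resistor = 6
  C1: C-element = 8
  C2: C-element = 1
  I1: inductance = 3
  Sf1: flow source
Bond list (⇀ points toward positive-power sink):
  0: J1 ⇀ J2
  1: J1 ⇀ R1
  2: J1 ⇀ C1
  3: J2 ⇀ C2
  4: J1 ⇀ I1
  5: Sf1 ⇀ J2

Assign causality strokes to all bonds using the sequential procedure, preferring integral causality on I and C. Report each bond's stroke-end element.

b0 stroke at J2
b1 stroke at R1
b2 stroke at J1
b3 stroke at J2
b4 stroke at I1
b5 stroke at Sf1

bond 5 stroke at Sf1  (source Sf1 imposes f)
bond 0 stroke at J2  (1-jn J2 has f-setter on 5)
bond 3 stroke at J2  (1-jn J2 has f-setter on 5)
bond 2 stroke at J1  (C1 integral (e out))
bond 1 stroke at R1  (0-jn J1 has e-setter on 2)
bond 4 stroke at I1  (common-e at J1 fixed by 2)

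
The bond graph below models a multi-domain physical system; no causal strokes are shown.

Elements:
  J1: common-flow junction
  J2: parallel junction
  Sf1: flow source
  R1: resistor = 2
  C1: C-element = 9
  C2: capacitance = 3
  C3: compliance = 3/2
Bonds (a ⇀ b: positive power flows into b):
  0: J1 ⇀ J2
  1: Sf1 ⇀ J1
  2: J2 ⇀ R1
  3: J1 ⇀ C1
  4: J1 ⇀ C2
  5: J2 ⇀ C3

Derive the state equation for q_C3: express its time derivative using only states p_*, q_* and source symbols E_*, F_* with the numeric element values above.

dq_C3/dt = F_Sf1 - q_C3/3

b1 stroke→Sf1  (Sf1: flow source, stroke at near end)
b0 stroke→J1  (1-jn J1 has f-setter on 1)
b3 stroke→J1  (J1 flow already set via bond 1)
b4 stroke→J1  (common-f at J1 fixed by 1)
b5 stroke→J2  (prefer integral on C3)
b2 stroke→R1  (0-jn J2 has e-setter on 5)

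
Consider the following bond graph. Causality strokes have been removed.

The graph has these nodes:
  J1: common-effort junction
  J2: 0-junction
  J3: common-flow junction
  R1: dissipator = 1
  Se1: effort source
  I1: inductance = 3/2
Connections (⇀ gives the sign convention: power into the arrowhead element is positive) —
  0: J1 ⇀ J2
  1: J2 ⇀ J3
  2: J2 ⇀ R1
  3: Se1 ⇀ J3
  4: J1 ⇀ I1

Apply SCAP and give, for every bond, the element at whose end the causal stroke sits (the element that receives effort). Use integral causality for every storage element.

b3 stroke at J3  (Se1 (Se) sets effort on bond)
b1 stroke at J2  (J3: last free bond brings flow in)
b0 stroke at J1  (J2: bond 1 brought effort, rest push out)
b2 stroke at R1  (J2: bond 1 brought effort, rest push out)
b4 stroke at I1  (common-e at J1 fixed by 0)

b0 |J1
b1 |J2
b2 |R1
b3 |J3
b4 |I1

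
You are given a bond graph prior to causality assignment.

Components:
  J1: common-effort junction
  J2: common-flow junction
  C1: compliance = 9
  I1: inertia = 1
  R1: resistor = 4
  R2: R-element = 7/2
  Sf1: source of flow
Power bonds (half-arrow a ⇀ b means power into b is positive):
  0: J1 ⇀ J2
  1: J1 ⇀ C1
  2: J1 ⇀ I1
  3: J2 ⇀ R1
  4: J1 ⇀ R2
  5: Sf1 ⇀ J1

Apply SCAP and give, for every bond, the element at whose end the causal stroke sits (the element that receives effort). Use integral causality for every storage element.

b0 stroke at J2
b1 stroke at J1
b2 stroke at I1
b3 stroke at R1
b4 stroke at R2
b5 stroke at Sf1

bond 5 stroke→Sf1  (Sf1: flow source, stroke at near end)
bond 1 stroke→J1  (prefer integral on C1)
bond 0 stroke→J2  (common-e at J1 fixed by 1)
bond 2 stroke→I1  (J1: bond 1 brought effort, rest push out)
bond 4 stroke→R2  (J1: bond 1 brought effort, rest push out)
bond 3 stroke→R1  (J2: last free bond brings flow in)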